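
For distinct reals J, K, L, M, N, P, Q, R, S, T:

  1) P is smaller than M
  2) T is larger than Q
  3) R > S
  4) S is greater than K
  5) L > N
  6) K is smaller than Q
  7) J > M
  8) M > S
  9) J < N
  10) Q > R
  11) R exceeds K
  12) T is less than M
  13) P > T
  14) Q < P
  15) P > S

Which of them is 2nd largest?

N

Chaining the given pairs: K < S < R < Q < T < P < M < J < N < L.
Counting 2 from the largest end gives N.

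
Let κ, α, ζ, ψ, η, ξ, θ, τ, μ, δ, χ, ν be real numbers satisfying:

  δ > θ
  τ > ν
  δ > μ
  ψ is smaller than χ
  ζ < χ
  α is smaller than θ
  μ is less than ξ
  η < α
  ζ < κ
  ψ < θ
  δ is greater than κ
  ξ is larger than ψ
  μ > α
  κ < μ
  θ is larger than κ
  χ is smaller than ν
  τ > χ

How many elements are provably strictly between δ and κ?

2

The relations place κ below δ. An element lies strictly between them when it is forced above κ and also forced below δ.
Above κ: {θ, μ, ξ}. Below δ: {ζ, η, ψ, α, θ, μ}.
Intersection: {θ, μ} — 2.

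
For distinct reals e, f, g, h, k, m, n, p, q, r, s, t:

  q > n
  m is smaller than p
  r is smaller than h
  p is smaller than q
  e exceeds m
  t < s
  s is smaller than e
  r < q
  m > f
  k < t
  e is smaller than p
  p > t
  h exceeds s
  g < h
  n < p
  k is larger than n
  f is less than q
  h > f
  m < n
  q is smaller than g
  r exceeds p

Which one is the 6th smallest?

Chaining the given pairs: f < m < n < k < t < s < e < p < r < q < g < h.
The 6th smallest is s.

s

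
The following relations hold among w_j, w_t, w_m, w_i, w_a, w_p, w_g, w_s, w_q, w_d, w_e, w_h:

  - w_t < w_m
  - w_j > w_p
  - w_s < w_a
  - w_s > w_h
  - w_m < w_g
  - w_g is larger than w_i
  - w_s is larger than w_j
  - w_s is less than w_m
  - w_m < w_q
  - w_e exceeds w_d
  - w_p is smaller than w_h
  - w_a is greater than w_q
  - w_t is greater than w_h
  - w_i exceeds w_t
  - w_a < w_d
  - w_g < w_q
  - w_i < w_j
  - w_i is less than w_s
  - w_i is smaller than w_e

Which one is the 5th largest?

The consecutive relations fix a unique order: w_p < w_h < w_t < w_i < w_j < w_s < w_m < w_g < w_q < w_a < w_d < w_e.
Counting 5 from the largest end gives w_g.

w_g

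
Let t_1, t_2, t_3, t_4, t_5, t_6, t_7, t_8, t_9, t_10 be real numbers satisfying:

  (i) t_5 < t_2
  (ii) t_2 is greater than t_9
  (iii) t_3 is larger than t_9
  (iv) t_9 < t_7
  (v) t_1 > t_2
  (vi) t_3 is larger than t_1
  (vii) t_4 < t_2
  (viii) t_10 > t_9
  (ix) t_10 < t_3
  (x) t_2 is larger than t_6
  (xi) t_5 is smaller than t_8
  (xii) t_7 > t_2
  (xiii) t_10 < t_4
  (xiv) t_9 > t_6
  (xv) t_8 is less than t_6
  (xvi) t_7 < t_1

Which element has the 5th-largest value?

t_4

Chaining the given pairs: t_5 < t_8 < t_6 < t_9 < t_10 < t_4 < t_2 < t_7 < t_1 < t_3.
Counting 5 from the largest end gives t_4.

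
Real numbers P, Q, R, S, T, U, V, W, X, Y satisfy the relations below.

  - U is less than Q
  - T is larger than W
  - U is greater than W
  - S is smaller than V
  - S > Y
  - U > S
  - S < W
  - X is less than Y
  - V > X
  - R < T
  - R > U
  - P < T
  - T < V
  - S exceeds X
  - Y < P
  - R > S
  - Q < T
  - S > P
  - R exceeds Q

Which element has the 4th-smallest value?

Chaining the given pairs: X < Y < P < S < W < U < Q < R < T < V.
Counting 4 from the smallest end gives S.

S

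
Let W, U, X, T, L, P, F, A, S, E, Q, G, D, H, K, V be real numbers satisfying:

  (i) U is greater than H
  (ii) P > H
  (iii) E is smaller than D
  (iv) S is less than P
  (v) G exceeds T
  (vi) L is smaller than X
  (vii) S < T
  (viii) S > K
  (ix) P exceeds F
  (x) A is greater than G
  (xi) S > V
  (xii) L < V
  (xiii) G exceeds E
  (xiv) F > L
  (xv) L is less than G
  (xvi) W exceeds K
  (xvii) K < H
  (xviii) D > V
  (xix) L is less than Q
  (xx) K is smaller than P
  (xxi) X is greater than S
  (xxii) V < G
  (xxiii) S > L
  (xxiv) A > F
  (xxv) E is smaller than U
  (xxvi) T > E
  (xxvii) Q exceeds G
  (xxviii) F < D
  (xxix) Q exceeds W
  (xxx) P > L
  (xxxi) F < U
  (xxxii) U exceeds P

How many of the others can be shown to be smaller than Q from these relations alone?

8

Directly below Q: L, W, G.
One step further: K, E, V, T (7 so far).
One step further: S (8 so far).
No other element is forced below Q by the given relations, so the count is 8.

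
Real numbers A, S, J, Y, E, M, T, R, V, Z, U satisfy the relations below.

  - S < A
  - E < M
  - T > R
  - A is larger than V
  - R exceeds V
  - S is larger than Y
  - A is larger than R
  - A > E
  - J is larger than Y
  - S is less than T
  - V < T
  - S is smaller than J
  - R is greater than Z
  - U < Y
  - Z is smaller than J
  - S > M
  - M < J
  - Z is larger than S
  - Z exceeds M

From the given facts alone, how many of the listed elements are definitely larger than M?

6

Directly above M: S, Z, J.
One step further: R, T, A (6 so far).
No other element is forced above M by the given relations, so the count is 6.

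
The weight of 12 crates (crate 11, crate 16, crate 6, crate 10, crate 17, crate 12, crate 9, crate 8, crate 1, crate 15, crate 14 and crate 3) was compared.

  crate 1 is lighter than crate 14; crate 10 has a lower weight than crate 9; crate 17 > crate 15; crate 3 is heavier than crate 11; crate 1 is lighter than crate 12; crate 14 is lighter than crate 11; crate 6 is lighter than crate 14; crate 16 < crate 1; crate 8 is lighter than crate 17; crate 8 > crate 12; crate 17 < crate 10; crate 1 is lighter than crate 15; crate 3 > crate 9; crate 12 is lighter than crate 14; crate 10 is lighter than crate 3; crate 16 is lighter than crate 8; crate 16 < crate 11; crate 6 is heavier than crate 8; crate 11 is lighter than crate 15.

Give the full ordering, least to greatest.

crate 16 < crate 1 < crate 12 < crate 8 < crate 6 < crate 14 < crate 11 < crate 15 < crate 17 < crate 10 < crate 9 < crate 3

Each adjacent pair is fixed by a given relation: crate 16 < crate 1; crate 1 < crate 12; crate 12 < crate 8; crate 8 < crate 6; crate 6 < crate 14; crate 14 < crate 11; crate 11 < crate 15; crate 15 < crate 17; crate 17 < crate 10; crate 10 < crate 9; crate 9 < crate 3. Chaining them end to end gives the full order.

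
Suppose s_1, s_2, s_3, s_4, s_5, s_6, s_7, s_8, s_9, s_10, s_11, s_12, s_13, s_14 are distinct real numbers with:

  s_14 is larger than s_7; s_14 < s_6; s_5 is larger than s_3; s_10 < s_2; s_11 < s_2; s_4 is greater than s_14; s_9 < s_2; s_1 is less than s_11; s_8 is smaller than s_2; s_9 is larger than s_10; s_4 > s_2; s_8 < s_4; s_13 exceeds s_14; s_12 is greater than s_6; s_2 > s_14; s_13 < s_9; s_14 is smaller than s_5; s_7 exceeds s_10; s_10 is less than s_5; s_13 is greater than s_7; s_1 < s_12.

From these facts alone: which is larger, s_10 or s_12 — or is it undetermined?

Chaining the given relations: s_10 < s_7 < s_14 < s_6 < s_12.
So s_12 is larger.

s_12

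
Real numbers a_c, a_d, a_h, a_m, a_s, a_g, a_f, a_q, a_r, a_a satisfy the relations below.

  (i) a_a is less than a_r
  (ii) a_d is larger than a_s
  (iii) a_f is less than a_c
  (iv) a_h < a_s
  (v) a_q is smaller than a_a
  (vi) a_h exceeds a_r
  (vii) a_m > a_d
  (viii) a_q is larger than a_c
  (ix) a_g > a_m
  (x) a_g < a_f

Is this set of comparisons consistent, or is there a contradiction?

inconsistent

Chaining the given relations yields a_r < a_h < a_s < a_d < a_m < a_g < a_f < a_c < a_q < a_a, so a_r < a_a. But one relation states a_a < a_r. These cannot both hold.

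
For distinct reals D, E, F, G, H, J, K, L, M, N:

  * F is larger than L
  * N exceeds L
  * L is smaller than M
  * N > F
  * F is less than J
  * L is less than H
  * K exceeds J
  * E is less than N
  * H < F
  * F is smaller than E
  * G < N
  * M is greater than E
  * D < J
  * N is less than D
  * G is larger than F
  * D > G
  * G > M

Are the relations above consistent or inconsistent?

consistent

Every relation is compatible with L < H < F < E < M < G < N < D < J < K; the set is consistent.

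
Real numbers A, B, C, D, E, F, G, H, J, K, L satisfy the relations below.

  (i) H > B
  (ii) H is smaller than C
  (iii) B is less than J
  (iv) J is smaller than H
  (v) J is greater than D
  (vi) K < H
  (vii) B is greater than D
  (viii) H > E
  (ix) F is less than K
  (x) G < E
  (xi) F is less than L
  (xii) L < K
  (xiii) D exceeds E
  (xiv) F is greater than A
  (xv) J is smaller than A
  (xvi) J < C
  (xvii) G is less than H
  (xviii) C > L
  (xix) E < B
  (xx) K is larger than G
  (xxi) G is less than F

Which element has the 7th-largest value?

The consecutive relations fix a unique order: G < E < D < B < J < A < F < L < K < H < C.
Counting 7 from the largest end gives J.

J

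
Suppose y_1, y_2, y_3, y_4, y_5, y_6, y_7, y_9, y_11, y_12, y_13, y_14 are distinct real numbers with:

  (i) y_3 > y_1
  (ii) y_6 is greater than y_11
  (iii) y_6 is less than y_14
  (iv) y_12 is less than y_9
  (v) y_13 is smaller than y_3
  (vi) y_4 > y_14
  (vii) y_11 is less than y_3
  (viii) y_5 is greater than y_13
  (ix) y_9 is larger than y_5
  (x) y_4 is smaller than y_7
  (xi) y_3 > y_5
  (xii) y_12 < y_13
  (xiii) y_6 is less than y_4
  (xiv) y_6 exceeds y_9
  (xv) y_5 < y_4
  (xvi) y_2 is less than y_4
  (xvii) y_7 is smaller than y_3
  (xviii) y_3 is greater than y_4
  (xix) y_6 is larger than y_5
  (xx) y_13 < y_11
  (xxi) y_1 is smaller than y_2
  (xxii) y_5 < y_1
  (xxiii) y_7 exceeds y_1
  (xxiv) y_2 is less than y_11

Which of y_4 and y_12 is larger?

y_4

The relevant relations are y_12 < y_13; y_13 < y_5; y_5 < y_1; y_1 < y_2; y_2 < y_11; y_11 < y_6; y_6 < y_14; y_14 < y_4.
Chaining these gives y_12 < y_13 < y_5 < y_1 < y_2 < y_11 < y_6 < y_14 < y_4.
So y_12 < y_4; y_4 is the larger of the two.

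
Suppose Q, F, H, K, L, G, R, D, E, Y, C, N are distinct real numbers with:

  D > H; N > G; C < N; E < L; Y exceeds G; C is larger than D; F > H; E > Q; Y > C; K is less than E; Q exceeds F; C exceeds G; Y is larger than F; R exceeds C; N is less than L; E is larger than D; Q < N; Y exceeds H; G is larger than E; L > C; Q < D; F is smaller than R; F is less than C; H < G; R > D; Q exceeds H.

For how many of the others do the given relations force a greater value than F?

9

The elements the relations force above F are Q, D, E, G, C, Y, R, N, L — no chain reaches any other.
That is 9.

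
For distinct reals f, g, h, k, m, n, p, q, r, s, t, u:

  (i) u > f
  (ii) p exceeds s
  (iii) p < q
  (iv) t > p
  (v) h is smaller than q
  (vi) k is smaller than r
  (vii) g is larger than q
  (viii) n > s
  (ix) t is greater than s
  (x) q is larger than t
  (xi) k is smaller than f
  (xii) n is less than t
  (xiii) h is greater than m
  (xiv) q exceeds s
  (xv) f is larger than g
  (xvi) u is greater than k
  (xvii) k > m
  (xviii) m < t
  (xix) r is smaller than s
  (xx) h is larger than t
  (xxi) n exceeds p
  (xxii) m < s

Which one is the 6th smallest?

Chaining the given pairs: m < k < r < s < p < n < t < h < q < g < f < u.
Counting 6 from the smallest end gives n.

n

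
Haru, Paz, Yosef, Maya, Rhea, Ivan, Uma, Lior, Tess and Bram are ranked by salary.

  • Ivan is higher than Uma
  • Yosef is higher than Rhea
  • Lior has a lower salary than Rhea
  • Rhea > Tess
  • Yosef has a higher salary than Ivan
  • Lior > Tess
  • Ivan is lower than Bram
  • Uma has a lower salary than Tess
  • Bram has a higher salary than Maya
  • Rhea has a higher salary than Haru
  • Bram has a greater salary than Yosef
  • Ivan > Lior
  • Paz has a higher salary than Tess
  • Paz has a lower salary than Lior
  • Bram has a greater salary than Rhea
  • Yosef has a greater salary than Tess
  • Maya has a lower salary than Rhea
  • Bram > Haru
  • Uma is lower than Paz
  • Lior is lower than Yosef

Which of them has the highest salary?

Bram

Uma is not greatest since Uma < Paz; Tess is not greatest since Tess < Paz; Paz is not greatest since Paz < Lior; Maya is not greatest since Maya < Rhea; Lior is not greatest since Lior < Ivan; Ivan is not greatest since Ivan < Bram; Haru is not greatest since Haru < Rhea; Rhea is not greatest since Rhea < Bram; Yosef is not greatest since Yosef < Bram.
Only Bram has nothing above it, so Bram is the highest salary.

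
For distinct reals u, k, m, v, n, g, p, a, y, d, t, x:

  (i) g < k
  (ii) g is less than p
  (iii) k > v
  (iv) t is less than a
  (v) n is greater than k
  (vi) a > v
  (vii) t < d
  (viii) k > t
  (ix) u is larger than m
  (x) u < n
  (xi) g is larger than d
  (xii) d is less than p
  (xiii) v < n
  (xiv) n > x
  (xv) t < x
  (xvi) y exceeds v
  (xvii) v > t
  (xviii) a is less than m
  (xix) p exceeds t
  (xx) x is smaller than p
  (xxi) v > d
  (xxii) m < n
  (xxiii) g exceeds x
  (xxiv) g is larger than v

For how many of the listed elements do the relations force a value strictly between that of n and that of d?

6

The relations place d below n. An element lies strictly between them when it is forced above d and also forced below n.
Above d: {v, y, g, a, m, p, k, u}. Below n: {t, x, v, g, a, m, k, u}.
Intersection: {v, g, a, m, k, u} — 6.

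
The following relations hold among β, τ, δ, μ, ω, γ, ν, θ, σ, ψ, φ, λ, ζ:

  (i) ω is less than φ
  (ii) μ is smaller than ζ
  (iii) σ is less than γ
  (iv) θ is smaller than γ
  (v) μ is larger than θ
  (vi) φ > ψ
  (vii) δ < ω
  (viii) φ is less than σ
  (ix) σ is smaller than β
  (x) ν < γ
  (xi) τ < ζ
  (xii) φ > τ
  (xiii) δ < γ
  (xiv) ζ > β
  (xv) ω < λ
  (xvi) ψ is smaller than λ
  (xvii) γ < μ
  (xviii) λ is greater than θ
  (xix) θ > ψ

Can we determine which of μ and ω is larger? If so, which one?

μ

Chaining the given relations: ω < φ < σ < γ < μ.
So μ is larger.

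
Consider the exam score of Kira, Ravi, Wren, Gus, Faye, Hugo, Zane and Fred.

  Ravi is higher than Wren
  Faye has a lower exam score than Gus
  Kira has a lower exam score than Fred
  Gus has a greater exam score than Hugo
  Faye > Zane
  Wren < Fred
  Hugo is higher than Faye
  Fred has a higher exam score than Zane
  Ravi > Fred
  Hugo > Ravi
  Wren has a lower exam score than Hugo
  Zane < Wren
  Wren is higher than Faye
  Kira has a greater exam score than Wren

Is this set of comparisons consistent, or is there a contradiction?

consistent

Every relation is compatible with Zane < Faye < Wren < Kira < Fred < Ravi < Hugo < Gus; the set is consistent.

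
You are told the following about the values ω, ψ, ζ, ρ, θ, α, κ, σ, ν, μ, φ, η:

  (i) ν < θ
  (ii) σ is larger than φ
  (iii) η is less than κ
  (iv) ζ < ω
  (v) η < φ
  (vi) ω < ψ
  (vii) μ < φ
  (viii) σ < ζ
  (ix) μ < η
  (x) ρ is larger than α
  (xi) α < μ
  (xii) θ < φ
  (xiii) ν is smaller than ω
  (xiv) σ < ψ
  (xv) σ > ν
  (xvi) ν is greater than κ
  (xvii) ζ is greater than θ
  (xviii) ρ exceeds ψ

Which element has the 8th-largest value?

The consecutive relations fix a unique order: α < μ < η < κ < ν < θ < φ < σ < ζ < ω < ψ < ρ.
Counting 8 from the largest end gives ν.

ν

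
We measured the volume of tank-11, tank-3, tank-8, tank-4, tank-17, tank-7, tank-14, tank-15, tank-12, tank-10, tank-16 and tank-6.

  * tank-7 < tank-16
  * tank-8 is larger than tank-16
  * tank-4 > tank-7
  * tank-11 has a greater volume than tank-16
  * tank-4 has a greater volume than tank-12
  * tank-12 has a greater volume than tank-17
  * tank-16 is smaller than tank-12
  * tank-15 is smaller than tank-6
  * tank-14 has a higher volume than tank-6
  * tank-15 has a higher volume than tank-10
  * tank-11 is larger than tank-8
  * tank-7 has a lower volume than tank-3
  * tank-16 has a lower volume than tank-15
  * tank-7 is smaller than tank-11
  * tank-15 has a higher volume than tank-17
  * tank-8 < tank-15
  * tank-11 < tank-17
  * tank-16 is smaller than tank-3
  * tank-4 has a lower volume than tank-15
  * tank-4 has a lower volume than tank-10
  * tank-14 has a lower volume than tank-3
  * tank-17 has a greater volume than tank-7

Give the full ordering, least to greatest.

The consecutive links are each given: tank-7 < tank-16; tank-16 < tank-8; tank-8 < tank-11; tank-11 < tank-17; tank-17 < tank-12; tank-12 < tank-4; tank-4 < tank-10; tank-10 < tank-15; tank-15 < tank-6; tank-6 < tank-14; tank-14 < tank-3.

tank-7 < tank-16 < tank-8 < tank-11 < tank-17 < tank-12 < tank-4 < tank-10 < tank-15 < tank-6 < tank-14 < tank-3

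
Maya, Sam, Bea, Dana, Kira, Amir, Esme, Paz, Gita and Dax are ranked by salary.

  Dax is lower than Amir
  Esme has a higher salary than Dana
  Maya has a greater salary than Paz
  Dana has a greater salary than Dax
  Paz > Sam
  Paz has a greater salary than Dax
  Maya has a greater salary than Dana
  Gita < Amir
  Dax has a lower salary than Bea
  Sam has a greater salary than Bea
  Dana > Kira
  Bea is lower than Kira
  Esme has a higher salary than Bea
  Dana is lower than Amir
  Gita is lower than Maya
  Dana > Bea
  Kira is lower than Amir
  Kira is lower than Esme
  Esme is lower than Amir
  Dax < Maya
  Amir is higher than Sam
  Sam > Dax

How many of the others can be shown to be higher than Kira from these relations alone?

From Kira the given relations immediately reach Dana, Esme, Amir.
From those, Maya — 4 in total.
No other element is forced above Kira by the given relations, so the count is 4.

4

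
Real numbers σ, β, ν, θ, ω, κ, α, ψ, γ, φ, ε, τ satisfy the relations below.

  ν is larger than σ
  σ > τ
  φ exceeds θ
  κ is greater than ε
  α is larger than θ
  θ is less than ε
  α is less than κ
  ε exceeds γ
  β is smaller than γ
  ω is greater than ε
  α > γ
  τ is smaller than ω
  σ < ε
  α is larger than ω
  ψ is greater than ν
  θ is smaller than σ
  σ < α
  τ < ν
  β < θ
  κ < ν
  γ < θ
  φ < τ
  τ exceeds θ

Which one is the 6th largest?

ε

The consecutive relations fix a unique order: β < γ < θ < φ < τ < σ < ε < ω < α < κ < ν < ψ.
Counting 6 from the largest end gives ε.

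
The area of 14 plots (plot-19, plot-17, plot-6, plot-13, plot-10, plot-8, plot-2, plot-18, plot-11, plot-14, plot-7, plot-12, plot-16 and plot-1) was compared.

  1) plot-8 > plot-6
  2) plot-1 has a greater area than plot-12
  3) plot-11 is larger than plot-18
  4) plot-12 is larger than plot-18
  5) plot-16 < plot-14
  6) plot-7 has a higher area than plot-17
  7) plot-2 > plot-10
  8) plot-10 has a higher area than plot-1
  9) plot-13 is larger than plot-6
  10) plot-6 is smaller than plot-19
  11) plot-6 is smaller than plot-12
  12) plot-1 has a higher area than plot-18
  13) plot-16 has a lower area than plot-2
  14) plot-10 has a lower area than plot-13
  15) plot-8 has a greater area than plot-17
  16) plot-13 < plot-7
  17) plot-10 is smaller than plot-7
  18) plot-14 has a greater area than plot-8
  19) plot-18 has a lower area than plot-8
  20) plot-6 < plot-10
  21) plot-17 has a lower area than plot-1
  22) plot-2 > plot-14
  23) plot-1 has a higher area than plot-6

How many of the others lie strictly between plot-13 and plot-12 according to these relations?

2

The relations place plot-12 below plot-13. An element lies strictly between them when it is forced above plot-12 and also forced below plot-13.
Above plot-12: {plot-1, plot-10, plot-2, plot-7}. Below plot-13: {plot-17, plot-18, plot-6, plot-1, plot-10}.
Intersection: {plot-1, plot-10} — 2.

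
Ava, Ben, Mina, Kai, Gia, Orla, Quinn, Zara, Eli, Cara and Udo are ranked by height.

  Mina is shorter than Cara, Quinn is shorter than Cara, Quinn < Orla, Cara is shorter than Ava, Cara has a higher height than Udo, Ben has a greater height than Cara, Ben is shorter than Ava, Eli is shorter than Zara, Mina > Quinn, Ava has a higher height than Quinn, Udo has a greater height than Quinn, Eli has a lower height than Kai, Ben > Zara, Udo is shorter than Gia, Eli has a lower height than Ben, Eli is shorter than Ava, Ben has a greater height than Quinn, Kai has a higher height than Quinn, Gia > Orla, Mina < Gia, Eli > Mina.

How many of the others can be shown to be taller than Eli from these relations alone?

The elements the relations force above Eli are Zara, Kai, Ben, Ava — no chain reaches any other.
That is 4.

4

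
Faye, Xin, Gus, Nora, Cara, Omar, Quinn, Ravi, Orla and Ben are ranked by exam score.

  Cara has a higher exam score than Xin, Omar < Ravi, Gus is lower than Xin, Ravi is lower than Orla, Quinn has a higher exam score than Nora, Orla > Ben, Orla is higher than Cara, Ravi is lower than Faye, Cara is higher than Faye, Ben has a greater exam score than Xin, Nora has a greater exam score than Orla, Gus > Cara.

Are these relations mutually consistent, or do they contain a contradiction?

We have Xin < Cara stated directly, yet also Cara < Gus < Xin by chaining the others — so Cara < Xin. Contradiction.

inconsistent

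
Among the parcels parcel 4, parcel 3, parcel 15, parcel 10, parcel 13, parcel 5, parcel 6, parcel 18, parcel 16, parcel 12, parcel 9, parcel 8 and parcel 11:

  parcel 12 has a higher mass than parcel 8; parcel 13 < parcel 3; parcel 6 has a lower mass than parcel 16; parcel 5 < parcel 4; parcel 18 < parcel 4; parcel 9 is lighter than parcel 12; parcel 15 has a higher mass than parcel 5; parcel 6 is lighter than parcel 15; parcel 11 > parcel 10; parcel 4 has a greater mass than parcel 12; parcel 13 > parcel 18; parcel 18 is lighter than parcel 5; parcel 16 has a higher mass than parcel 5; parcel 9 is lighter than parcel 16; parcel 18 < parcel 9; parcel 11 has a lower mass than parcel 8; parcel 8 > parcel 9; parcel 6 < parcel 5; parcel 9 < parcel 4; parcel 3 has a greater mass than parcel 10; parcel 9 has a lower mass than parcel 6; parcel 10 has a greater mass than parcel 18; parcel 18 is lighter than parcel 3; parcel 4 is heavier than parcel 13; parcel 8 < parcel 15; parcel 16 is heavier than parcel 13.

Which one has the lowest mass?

Chaining upward from parcel 18: directly above it, parcel 13, parcel 9, parcel 10, parcel 5, parcel 3, parcel 4; then parcel 11, parcel 6, parcel 8, parcel 12, parcel 16, parcel 15.
That covers every other element, and nothing is given below parcel 18, so parcel 18 is the lowest mass.

parcel 18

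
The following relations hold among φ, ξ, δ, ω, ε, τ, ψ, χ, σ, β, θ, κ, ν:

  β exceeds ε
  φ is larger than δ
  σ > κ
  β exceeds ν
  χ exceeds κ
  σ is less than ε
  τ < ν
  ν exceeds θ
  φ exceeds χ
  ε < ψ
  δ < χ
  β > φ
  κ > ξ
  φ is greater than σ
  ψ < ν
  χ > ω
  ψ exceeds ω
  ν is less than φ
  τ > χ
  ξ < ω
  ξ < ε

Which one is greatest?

ξ is not greatest since ξ < ε; ω is not greatest since ω < ψ; δ is not greatest since δ < χ; κ is not greatest since κ < σ; θ is not greatest since θ < ν; χ is not greatest since χ < τ; τ is not greatest since τ < ν; σ is not greatest since σ < φ; ε is not greatest since ε < ψ; ψ is not greatest since ψ < ν; ν is not greatest since ν < β; φ is not greatest since φ < β.
Only β has nothing above it, so β is the greatest.

β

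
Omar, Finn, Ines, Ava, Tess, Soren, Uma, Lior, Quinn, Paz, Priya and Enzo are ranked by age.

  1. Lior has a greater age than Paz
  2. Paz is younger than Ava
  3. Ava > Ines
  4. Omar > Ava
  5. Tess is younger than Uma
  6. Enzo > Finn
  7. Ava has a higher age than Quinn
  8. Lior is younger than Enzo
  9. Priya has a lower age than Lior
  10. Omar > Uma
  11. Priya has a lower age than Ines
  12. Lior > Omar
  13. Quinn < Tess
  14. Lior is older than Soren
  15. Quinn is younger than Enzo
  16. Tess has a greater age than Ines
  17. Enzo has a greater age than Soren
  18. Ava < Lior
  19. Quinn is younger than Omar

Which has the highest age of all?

Chaining downward from Enzo: directly below it, Finn, Quinn, Soren, Lior; then Priya, Paz, Ava, Omar; then Ines, Uma; then Tess.
That covers every other element, and nothing is given above Enzo, so Enzo is the highest age.

Enzo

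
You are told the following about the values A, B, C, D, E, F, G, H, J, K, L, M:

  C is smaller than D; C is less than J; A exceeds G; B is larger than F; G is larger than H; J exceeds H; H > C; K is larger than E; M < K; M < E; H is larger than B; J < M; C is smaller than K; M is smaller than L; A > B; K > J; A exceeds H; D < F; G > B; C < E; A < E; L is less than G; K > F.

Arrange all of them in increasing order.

C < D < F < B < H < J < M < L < G < A < E < K

The consecutive links are each given: C < D; D < F; F < B; B < H; H < J; J < M; M < L; L < G; G < A; A < E; E < K.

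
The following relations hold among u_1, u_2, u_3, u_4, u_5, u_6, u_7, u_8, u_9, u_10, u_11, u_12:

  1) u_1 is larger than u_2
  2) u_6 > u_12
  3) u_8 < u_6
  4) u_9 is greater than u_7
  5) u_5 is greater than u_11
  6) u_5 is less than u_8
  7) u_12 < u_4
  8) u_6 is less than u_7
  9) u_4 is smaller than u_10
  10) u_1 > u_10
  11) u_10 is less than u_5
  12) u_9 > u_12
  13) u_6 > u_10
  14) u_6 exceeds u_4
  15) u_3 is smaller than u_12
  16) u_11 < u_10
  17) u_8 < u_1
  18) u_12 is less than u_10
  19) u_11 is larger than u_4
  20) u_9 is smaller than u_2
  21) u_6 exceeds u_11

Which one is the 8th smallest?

The consecutive relations fix a unique order: u_3 < u_12 < u_4 < u_11 < u_10 < u_5 < u_8 < u_6 < u_7 < u_9 < u_2 < u_1.
The 8th smallest is u_6.

u_6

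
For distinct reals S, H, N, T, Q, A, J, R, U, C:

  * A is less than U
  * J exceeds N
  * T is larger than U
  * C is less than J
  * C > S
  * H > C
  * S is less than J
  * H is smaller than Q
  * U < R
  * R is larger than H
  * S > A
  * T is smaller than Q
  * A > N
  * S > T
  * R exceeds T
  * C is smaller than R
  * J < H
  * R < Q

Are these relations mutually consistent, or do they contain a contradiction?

consistent

Every relation is compatible with N < A < U < T < S < C < J < H < R < Q; the set is consistent.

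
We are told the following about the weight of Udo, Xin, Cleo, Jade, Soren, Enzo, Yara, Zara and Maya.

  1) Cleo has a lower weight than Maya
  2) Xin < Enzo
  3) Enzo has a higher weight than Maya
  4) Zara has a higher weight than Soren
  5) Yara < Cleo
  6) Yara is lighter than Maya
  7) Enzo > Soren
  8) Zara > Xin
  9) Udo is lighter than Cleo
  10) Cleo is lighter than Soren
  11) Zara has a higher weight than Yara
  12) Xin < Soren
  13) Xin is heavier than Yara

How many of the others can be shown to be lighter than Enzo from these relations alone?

6

Directly below Enzo: Xin, Maya, Soren.
One step further: Yara, Cleo (5 so far).
One step further: Udo (6 so far).
No other element is forced below Enzo by the given relations, so the count is 6.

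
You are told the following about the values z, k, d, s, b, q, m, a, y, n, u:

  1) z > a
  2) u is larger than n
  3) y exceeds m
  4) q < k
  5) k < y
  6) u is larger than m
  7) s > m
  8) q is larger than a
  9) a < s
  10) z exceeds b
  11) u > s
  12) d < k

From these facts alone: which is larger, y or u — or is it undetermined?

Following every chain through u: below u we get a, m, n, s.
y is not reached, and no chain runs the other way from y to u.
So the given relations leave the order of u and y undetermined.

undetermined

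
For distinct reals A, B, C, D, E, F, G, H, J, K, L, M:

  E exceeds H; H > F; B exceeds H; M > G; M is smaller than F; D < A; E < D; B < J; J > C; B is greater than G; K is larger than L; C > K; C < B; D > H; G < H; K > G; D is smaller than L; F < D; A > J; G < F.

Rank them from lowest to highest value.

G < M < F < H < E < D < L < K < C < B < J < A

The consecutive links are each given: G < M; M < F; F < H; H < E; E < D; D < L; L < K; K < C; C < B; B < J; J < A.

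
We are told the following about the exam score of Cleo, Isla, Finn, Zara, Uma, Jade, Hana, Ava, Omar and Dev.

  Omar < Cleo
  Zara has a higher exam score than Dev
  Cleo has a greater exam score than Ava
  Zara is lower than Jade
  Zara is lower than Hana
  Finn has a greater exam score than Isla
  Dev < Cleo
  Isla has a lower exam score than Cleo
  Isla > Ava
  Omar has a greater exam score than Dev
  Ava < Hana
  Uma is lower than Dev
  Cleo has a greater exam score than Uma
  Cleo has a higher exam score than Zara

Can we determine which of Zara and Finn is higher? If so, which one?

undetermined

Following every chain through Zara: above Zara we get Jade, Cleo, Hana; below Zara we get Uma, Dev.
Finn is not reached, and no chain runs the other way from Finn to Zara.
So the given relations leave the order of Zara and Finn undetermined.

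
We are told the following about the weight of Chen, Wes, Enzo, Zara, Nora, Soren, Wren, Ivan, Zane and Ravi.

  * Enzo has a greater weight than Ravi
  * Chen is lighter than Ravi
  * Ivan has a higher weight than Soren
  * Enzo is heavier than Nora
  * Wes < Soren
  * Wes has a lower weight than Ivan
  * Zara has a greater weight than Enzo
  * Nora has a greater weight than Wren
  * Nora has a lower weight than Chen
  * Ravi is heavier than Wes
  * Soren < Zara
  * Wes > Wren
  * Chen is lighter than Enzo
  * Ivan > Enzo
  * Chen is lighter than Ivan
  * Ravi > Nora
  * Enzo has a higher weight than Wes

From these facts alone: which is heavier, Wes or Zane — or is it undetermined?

Following every chain through Wes: above Wes we get Ravi, Soren, Enzo, Ivan, Zara; below Wes we get Wren.
Zane is not reached, and no chain runs the other way from Zane to Wes.
So the given relations leave the order of Wes and Zane undetermined.

undetermined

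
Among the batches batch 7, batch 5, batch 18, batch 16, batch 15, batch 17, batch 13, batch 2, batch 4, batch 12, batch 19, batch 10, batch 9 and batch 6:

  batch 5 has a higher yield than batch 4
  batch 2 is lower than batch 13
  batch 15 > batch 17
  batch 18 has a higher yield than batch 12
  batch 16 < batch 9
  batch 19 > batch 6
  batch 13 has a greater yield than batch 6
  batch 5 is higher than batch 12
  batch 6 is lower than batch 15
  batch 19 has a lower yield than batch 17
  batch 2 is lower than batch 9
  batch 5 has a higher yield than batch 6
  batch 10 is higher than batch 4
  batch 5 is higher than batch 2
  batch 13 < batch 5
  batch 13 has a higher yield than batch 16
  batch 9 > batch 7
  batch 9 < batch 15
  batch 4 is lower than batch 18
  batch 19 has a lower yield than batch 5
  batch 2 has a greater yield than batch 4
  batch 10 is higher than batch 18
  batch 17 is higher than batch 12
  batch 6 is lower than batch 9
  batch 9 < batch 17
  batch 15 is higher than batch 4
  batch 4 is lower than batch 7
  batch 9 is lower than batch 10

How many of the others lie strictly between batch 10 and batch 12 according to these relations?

1

The relations place batch 12 below batch 10. An element lies strictly between them when it is forced above batch 12 and also forced below batch 10.
Above batch 12: {batch 18, batch 17, batch 15, batch 5}. Below batch 10: {batch 4, batch 2, batch 7, batch 16, batch 6, batch 9, batch 18}.
Intersection: {batch 18} — 1.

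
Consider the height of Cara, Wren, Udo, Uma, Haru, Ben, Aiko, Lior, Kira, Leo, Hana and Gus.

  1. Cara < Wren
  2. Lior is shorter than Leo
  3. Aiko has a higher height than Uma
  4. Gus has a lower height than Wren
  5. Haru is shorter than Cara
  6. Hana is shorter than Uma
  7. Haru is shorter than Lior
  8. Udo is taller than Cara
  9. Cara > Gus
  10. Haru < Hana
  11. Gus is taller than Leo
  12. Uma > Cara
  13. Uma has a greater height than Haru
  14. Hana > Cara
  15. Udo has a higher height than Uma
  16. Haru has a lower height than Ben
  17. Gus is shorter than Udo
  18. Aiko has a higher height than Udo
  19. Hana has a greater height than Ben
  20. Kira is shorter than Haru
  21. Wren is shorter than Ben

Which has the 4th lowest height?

Leo

Chaining the given pairs: Kira < Haru < Lior < Leo < Gus < Cara < Wren < Ben < Hana < Uma < Udo < Aiko.
Counting 4 from the smallest end gives Leo.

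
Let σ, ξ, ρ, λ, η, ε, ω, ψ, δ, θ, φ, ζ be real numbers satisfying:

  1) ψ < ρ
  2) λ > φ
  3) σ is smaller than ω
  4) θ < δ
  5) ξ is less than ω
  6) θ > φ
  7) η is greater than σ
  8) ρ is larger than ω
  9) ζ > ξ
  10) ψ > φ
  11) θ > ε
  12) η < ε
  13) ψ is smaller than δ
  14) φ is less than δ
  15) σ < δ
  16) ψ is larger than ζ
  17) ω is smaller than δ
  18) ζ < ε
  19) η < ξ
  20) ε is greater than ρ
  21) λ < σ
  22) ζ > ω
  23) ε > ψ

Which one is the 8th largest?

ξ

The consecutive relations fix a unique order: φ < λ < σ < η < ξ < ω < ζ < ψ < ρ < ε < θ < δ.
Counting 8 from the largest end gives ξ.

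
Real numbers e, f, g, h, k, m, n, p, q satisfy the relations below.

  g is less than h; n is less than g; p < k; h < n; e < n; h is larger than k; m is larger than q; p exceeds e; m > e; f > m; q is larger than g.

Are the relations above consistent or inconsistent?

inconsistent

We have g < h stated directly, yet also h < n < g by chaining the others — so h < g. Contradiction.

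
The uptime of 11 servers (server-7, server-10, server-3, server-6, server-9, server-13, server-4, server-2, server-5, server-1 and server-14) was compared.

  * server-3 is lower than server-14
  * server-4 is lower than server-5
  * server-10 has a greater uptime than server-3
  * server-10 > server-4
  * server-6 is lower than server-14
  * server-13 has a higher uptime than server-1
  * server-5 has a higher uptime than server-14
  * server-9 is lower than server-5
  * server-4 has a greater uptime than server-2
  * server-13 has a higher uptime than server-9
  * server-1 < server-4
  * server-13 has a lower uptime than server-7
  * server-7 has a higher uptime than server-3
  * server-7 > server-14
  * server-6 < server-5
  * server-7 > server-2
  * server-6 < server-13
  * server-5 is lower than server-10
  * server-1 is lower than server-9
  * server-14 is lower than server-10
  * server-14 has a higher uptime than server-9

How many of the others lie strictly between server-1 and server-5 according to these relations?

3

Chaining upward from server-1 reaches: server-9, server-4, server-14, server-10, server-13, server-7.
Chaining downward from server-5 reaches: server-6, server-3, server-2, server-9, server-4, server-14.
Strictly between server-1 and server-5 are those in both lists: server-9, server-4, server-14 — 3 elements.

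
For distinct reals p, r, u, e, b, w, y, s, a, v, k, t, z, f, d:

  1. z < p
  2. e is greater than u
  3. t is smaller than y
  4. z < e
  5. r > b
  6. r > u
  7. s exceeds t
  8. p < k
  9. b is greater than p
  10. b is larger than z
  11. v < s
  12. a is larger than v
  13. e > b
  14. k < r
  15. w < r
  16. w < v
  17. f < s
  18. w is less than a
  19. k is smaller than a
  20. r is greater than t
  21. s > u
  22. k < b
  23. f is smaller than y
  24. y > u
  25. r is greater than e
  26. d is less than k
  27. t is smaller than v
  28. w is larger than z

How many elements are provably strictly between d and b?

The relations place d below b. An element lies strictly between them when it is forced above d and also forced below b.
Above d: {k, e, r, a}. Below b: {z, p, k}.
Intersection: {k} — 1.

1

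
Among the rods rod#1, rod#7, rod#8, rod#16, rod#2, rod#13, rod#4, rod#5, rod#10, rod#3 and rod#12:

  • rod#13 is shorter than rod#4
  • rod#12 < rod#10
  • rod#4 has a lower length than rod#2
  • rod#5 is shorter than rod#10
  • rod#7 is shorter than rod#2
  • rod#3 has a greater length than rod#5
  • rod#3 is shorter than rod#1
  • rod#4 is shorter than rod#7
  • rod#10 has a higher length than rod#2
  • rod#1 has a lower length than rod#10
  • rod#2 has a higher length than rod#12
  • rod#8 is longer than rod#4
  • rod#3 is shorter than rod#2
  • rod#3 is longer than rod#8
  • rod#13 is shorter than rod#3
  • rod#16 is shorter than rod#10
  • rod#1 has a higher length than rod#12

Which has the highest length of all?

rod#13 is not greatest since rod#13 < rod#3; rod#16 is not greatest since rod#16 < rod#10; rod#4 is not greatest since rod#4 < rod#7; rod#8 is not greatest since rod#8 < rod#3; rod#7 is not greatest since rod#7 < rod#2; rod#5 is not greatest since rod#5 < rod#10; rod#3 is not greatest since rod#3 < rod#1; rod#12 is not greatest since rod#12 < rod#10; rod#1 is not greatest since rod#1 < rod#10; rod#2 is not greatest since rod#2 < rod#10.
Only rod#10 has nothing above it, so rod#10 is the highest length.

rod#10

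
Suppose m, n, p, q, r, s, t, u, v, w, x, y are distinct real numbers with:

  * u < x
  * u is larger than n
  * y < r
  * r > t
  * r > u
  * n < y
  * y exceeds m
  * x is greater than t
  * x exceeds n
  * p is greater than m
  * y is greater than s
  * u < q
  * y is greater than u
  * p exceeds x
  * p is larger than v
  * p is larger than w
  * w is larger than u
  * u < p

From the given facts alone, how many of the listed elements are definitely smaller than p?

7

The elements the relations force below p are m, n, u, w, t, x, v — no chain reaches any other.
That is 7.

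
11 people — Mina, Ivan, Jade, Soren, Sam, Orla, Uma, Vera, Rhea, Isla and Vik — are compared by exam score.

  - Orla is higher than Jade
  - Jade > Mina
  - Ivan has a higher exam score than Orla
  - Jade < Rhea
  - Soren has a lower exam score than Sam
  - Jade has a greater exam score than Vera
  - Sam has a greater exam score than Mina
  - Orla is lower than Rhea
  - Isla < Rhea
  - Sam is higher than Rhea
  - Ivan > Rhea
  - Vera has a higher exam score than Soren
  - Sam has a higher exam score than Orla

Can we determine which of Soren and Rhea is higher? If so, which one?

Rhea

The relevant relations are Soren < Vera; Vera < Jade; Jade < Orla; Orla < Rhea.
Chaining these gives Soren < Vera < Jade < Orla < Rhea.
So Rhea is higher.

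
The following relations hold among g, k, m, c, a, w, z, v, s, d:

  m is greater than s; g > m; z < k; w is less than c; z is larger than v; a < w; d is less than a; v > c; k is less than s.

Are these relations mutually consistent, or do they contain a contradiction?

consistent

The single ordering d < a < w < c < v < z < k < s < m < g satisfies every listed relation, so no contradiction arises.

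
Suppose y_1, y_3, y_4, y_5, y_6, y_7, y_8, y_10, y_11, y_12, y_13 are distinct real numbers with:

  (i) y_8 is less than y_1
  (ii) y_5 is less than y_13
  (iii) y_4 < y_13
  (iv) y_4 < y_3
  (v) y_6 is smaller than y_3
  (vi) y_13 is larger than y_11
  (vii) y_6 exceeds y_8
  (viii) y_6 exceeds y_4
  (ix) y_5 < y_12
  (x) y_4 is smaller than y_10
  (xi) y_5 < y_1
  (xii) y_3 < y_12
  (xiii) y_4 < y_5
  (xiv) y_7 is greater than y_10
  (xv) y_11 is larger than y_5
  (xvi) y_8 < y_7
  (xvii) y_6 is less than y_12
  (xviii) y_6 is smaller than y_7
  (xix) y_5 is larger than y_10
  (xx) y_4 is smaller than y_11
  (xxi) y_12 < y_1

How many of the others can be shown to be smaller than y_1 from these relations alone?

7

From y_1 the given relations immediately reach y_8, y_5, y_12.
From those, y_4, y_6, y_3, y_10 — 7 in total.
No other element is forced below y_1 by the given relations, so the count is 7.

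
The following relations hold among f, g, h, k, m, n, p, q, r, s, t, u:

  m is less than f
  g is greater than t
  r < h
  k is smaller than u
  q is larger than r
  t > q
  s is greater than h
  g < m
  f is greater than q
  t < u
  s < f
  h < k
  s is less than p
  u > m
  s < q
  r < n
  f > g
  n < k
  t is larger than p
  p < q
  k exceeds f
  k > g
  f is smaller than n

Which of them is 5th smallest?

q

Chaining the given pairs: r < h < s < p < q < t < g < m < f < n < k < u.
Counting 5 from the smallest end gives q.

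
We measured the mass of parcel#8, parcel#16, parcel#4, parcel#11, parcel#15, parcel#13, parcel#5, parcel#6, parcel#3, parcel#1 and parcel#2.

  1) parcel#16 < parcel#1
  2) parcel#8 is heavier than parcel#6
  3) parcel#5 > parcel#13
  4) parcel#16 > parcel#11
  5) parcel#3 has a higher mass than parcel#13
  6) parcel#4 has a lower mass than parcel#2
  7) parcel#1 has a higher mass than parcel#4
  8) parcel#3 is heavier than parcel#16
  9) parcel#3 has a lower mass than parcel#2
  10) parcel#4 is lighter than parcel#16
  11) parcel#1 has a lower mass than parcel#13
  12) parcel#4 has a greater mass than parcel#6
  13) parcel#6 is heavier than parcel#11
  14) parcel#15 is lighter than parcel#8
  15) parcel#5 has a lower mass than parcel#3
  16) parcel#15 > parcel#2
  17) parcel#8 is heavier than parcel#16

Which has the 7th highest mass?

The consecutive relations fix a unique order: parcel#11 < parcel#6 < parcel#4 < parcel#16 < parcel#1 < parcel#13 < parcel#5 < parcel#3 < parcel#2 < parcel#15 < parcel#8.
Counting 7 from the largest end gives parcel#1.

parcel#1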